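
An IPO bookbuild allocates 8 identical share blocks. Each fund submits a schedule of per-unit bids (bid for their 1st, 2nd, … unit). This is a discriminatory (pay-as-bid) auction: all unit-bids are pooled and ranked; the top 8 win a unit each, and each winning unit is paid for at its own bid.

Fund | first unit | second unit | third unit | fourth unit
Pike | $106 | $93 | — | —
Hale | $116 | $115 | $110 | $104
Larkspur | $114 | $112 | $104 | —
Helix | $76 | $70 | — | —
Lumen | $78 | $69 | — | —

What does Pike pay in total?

Merging the schedules and taking the best 8: 116 (Hale-1), 115 (Hale-2), 114 (Larkspur-1), 112 (Larkspur-2), 110 (Hale-3), 106 (Pike-1), 104 (Hale-4), 104 (Larkspur-3)
Next rejected bid: $93 (not a price — pay-as-bid).
Pike's winning unit-bids: 106 = $106.

Pike pays $106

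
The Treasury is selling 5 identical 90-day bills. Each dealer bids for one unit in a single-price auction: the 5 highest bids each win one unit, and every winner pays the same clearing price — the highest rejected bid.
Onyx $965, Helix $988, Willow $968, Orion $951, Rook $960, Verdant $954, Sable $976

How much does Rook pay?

Rook pays $954

Ordering the bids: 988 (Helix), 976 (Sable), 968 (Willow), 965 (Onyx), 960 (Rook), 954 (Verdant), 951 (Orion)
Winners (5 units): Helix, Sable, Willow, Onyx, Rook.
Highest unsuccessful bid: $954 → clearing price.
Rook wins → pays $954.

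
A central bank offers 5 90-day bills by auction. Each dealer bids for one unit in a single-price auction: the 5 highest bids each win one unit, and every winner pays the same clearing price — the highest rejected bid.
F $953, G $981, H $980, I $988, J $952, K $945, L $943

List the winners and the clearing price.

I, G, H, F, J; each pays $945

Sorting: 988 (I), 981 (G), 980 (H), 953 (F), 952 (J), 945 (K), 943 (L)
Winners (5 units): I, G, H, F, J.
Highest unsuccessful bid: $945 → clearing price.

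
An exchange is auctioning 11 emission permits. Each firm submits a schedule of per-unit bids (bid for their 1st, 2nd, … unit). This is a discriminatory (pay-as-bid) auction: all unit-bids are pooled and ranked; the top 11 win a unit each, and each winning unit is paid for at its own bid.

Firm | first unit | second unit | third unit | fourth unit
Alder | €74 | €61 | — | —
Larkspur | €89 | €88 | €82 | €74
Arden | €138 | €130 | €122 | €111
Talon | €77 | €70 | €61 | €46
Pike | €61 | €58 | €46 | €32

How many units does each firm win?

Alder 1, Arden 4, Larkspur 4, Talon 2

Merging the schedules and taking the best 11: 138 (Arden-1), 130 (Arden-2), 122 (Arden-3), 111 (Arden-4), 89 (Larkspur-1), 88 (Larkspur-2), 82 (Larkspur-3), 77 (Talon-1), 74 (Alder-1), 74 (Larkspur-4), 70 (Talon-2)
Next rejected bid: €61 (not a price — pay-as-bid).
Allocation: Alder 1, Arden 4, Larkspur 4, Talon 2.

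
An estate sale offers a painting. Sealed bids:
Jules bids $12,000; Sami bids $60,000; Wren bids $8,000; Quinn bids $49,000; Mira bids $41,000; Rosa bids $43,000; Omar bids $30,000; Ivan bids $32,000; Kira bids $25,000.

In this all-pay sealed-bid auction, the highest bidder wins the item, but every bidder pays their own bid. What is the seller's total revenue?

Total revenue: $300,000

Sorting bids: 60,000 (Sami) > 49,000 (Quinn) > 43,000 (Rosa) > 41,000 (Mira) > 32,000 (Ivan) > 30,000 (Omar) > …
Sami wins with the top bid; all bids are sunk regardless.
Every bidder forfeits their bid regardless of winning.
Revenue = 12,000 + 60,000 + 8,000 + 49,000 + 41,000 + 43,000 + 30,000 + 32,000 + 25,000 = $300,000.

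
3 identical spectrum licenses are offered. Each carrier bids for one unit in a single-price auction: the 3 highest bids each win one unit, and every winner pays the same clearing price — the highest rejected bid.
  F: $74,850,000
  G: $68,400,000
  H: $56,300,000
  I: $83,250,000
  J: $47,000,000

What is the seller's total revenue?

Bids ranked high→low: 83,250,000 (I), 74,850,000 (F), 68,400,000 (G), 56,300,000 (H), 47,000,000 (J)
Winners (3 units): I, F, G.
First losing bid is H's $56,300,000, which sets the uniform price.
Total revenue = 3 × $56,300,000 = $168,900,000.

Total revenue: $168,900,000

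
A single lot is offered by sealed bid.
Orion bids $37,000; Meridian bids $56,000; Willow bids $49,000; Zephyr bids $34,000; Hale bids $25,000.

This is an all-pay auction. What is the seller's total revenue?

Bids in order: 56,000 (Meridian) > 49,000 (Willow) > 37,000 (Orion) > 34,000 (Zephyr) > 25,000 (Hale)
Meridian wins with the top bid; all bids are sunk regardless.
Every bidder forfeits their bid regardless of winning.
Revenue = 37,000 + 56,000 + 49,000 + 34,000 + 25,000 = $201,000.

Total revenue: $201,000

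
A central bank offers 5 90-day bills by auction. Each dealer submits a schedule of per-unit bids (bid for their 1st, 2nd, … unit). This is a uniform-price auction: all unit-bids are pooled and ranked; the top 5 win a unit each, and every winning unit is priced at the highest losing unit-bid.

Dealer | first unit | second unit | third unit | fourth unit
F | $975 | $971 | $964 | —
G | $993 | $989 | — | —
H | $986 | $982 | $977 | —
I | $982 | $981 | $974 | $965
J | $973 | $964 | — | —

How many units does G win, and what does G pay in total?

G: 2 units, pays $1,962

Pooled unit-bids ranked (top 5): 993 (G-1), 989 (G-2), 986 (H-1), 982 (H-2), 982 (I-1)
The (k+1)-th unit-bid is $981.
G wins 2 unit(s) at $981 each.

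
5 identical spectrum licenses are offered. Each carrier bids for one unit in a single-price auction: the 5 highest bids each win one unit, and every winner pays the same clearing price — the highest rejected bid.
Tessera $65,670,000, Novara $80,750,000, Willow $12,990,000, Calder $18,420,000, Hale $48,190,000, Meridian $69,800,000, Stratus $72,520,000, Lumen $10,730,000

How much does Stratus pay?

Stratus pays $18,420,000

Bids ranked high→low: 80,750,000 (Novara), 72,520,000 (Stratus), 69,800,000 (Meridian), 65,670,000 (Tessera), 48,190,000 (Hale), 18,420,000 (Calder), 12,990,000 (Willow), …
Winners (5 units): Novara, Stratus, Meridian, Tessera, Hale.
First losing bid is Calder's $18,420,000, which sets the uniform price.
Stratus wins → pays $18,420,000.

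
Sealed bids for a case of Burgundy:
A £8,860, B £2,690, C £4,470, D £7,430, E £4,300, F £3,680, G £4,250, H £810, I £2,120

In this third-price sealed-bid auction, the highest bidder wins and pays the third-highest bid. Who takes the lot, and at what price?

A pays £4,470

Third-price sealed-bid auction: the highest bidder wins and pays the third-highest bid.
Sorting bids: 8,860 (A) > 7,430 (D) > 4,470 (C) > 4,300 (E) > 4,250 (G) > 3,680 (F) > …
A wins; payment is bid #3 in the ranking = £4,470.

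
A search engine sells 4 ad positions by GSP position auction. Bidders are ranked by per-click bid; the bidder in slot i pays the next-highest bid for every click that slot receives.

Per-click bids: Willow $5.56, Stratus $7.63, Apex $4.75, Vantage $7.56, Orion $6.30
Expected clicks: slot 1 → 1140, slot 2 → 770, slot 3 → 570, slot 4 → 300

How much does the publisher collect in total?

Sorting advertisers: $7.63 (Stratus) > $7.56 (Vantage) > $6.30 (Orion) > $5.56 (Willow) > $4.75 (Apex)
Slot 1: Stratus pays $7.56 × 1140 = $8618.40
Slot 2: Vantage pays $6.30 × 770 = $4851.00
Slot 3: Orion pays $5.56 × 570 = $3169.20
Slot 4: Willow pays $4.75 × 300 = $1425.00
Total = $18063.60

Total revenue: $18063.60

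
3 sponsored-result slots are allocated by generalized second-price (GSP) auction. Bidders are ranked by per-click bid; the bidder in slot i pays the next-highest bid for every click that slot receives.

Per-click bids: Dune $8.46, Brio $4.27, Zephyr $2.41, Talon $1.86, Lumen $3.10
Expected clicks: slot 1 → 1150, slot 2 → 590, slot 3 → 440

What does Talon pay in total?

Per-click bids in order: $8.46 (Dune) > $4.27 (Brio) > $3.10 (Lumen) > $2.41 (Zephyr) > …
Talon ranks below slot 3 → no slot, pays nothing.

Talon pays $0.00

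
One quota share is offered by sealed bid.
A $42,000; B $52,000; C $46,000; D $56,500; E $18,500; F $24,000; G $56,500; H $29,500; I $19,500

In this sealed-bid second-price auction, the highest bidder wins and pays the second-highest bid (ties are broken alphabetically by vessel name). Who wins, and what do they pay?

D pays $56,500

Bids in order: 56,500 (D) > 56,500 (G) > 52,000 (B) > 46,000 (C) > 42,000 (A) > 29,500 (H) > …
Tie at $56,500 → D wins by tie-break.
D is highest; pays the second-highest bid, $56,500.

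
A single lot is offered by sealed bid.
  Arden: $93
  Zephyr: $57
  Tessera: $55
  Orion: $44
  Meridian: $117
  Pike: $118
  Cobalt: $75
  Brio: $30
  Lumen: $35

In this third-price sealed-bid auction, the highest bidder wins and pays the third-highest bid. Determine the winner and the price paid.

Pike pays $93

Rule: the highest bidder wins and pays the third-highest bid.
Bids in order: 118 (Pike) > 117 (Meridian) > 93 (Arden) > 75 (Cobalt) > 57 (Zephyr) > 55 (Tessera) > …
Pike wins; payment is bid #3 in the ranking = $93.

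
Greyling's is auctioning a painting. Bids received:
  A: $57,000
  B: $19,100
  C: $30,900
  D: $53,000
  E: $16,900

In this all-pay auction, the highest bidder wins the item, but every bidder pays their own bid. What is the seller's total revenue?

All-pay auction: the highest bidder wins the item, but every bidder pays their own bid.
Sorting bids: 57,000 (A) > 53,000 (D) > 30,900 (C) > 19,100 (B) > 16,900 (E)
A wins with the top bid; all bids are sunk regardless.
Every bidder forfeits their bid regardless of winning.
Revenue = 57,000 + 19,100 + 30,900 + 53,000 + 16,900 = $176,900.

Total revenue: $176,900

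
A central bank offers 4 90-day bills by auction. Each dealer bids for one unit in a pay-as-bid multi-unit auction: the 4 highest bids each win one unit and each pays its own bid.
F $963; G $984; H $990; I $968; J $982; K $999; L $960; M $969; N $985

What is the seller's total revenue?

Sorting: 999 (K), 990 (H), 985 (N), 984 (G), 982 (J), 969 (M), …
Winners (4 units): K, H, N, G.
Total revenue = 999 + 990 + 985 + 984 = $3,958.

Total revenue: $3,958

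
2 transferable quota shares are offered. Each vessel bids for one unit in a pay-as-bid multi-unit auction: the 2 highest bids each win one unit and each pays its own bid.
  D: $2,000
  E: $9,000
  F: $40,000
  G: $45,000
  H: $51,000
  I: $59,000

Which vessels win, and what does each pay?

I $59,000, H $51,000

Ordering the bids: 59,000 (I), 51,000 (H), 45,000 (G), 40,000 (F), …
The 2 highest are I, H.
Each winner pays its own bid: I $59,000, H $51,000.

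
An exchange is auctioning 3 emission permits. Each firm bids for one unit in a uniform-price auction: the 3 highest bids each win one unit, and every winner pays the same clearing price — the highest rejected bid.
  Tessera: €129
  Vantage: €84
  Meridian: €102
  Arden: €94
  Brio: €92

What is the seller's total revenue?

Total revenue: €276

Bids ranked high→low: 129 (Tessera), 102 (Meridian), 94 (Arden), 92 (Brio), 84 (Vantage)
Winners (3 units): Tessera, Meridian, Arden.
Highest unsuccessful bid: €92 → clearing price.
Total revenue = 3 × €92 = €276.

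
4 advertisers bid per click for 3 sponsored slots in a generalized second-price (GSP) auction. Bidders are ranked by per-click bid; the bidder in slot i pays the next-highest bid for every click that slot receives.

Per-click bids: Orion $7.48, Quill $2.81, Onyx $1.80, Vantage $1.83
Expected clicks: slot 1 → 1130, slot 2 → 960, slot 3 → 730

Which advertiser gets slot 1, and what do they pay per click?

Orion; $2.81 per click

Ranked by bid: $7.48 (Orion) > $2.81 (Quill) > $1.83 (Vantage) > $1.80 (Onyx)
Slot 1 goes to the first-ranked bidder, Orion, who pays the next bid down: $2.81/click.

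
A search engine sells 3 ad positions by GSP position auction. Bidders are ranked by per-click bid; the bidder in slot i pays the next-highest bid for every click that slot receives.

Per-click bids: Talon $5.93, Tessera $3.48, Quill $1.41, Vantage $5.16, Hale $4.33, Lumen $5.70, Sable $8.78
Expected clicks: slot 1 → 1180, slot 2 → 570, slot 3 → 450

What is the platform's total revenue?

Total revenue: $12568.40

Per-click bids in order: $8.78 (Sable) > $5.93 (Talon) > $5.70 (Lumen) > $5.16 (Vantage) > …
Slot 1: Sable pays $5.93 × 1180 = $6997.40
Slot 2: Talon pays $5.70 × 570 = $3249.00
Slot 3: Lumen pays $5.16 × 450 = $2322.00
Total = $12568.40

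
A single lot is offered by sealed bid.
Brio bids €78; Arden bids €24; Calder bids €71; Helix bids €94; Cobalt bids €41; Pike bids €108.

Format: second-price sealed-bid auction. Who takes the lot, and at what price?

Bids in order: 108 (Pike) > 94 (Helix) > 78 (Brio) > 71 (Calder) > 41 (Cobalt) > 24 (Arden)
Pike wins with the highest bid; price is set by the runner-up at €94.

Pike pays €94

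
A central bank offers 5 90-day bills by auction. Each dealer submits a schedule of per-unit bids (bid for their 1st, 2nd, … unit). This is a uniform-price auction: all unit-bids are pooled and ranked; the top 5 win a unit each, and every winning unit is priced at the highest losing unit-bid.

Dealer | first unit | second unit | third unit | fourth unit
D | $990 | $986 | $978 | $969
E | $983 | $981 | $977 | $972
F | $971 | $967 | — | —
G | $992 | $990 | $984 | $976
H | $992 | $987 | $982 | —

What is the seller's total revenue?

All unit-bids, highest first — top 5: 992 (G-1), 992 (H-1), 990 (D-1), 990 (G-2), 987 (H-2)
Highest rejected unit-bid = $986.
Allocation: D 1, G 2, H 2. Every unit priced at $986.
Revenue = 5 × 986 = $4,930.

Total revenue: $4,930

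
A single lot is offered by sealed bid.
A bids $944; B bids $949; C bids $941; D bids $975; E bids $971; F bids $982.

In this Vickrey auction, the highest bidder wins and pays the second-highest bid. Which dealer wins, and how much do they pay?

Rule: the highest bidder wins and pays the second-highest bid.
Sorting bids: 982 (F) > 975 (D) > 971 (E) > 949 (B) > 944 (A) > 941 (C)
F wins with the highest bid; price is set by the runner-up at $975.

F pays $975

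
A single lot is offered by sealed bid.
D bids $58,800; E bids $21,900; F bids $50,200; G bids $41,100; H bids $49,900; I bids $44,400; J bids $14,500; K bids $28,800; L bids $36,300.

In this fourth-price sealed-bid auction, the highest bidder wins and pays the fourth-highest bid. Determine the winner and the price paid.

D pays $44,400

Bids ranked: 58,800 (D) > 50,200 (F) > 49,900 (H) > 44,400 (I) > 41,100 (G) > 36,300 (L) > …
D is highest; pays the fourth-highest bid, $44,400.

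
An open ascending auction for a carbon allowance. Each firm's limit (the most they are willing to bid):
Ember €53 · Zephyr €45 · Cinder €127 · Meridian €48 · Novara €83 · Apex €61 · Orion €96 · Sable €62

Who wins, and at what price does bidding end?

Rule: the price rises until one bidder remains; the winner pays the price at which the last rival dropped out.
Limits ranked: 127 (Cinder) > 96 (Orion) > 83 (Novara) > 62 (Sable) > 61 (Apex) > 53 (Ember) > …
Bidding ends when Orion exits at €96; Cinder takes it.

Cinder wins at €96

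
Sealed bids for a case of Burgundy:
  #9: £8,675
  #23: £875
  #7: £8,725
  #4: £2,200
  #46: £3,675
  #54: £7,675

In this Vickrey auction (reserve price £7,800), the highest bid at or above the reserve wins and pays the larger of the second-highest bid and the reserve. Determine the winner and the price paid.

#7 pays £8,675

Rule: the highest bid at or above the reserve wins and pays the larger of the second-highest bid and the reserve.
Bids in order: 8,725 (#7) > 8,675 (#9) > 7,675 (#54) > 3,675 (#46) > 2,200 (#4) > 875 (#23)
#7 has the top bid at or above the reserve (£8,725).
Second-highest bid £8,675 exceeds the reserve £7,800 → payment £8,675.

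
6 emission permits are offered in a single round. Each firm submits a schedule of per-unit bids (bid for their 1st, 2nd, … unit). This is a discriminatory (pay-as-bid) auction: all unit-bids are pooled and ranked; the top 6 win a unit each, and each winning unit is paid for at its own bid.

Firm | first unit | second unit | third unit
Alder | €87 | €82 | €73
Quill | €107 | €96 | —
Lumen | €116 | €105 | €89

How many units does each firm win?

Alder 1, Lumen 3, Quill 2

All unit-bids, highest first — top 6: 116 (Lumen-1), 107 (Quill-1), 105 (Lumen-2), 96 (Quill-2), 89 (Lumen-3), 87 (Alder-1)
Next rejected bid: €82 (not a price — pay-as-bid).
Allocation: Alder 1, Lumen 3, Quill 2.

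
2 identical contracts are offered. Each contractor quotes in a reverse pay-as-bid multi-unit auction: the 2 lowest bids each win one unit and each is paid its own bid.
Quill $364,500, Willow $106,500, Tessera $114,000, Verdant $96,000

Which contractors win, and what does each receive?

Ordering the bids: 96,000 (Verdant), 106,500 (Willow), 114,000 (Tessera), 364,500 (Quill)
The 2 lowest are Verdant, Willow.
Each winner is paid its own bid: Verdant $96,000, Willow $106,500.

Verdant $96,000, Willow $106,500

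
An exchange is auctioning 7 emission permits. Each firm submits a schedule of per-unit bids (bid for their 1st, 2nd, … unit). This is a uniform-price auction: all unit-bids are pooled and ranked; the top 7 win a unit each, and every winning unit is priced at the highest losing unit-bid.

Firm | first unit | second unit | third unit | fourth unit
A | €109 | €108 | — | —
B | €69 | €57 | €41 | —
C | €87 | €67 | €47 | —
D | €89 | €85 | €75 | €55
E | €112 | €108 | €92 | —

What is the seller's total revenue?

All unit-bids, highest first — top 7: 112 (E-1), 109 (A-1), 108 (A-2), 108 (E-2), 92 (E-3), 89 (D-1), 87 (C-1)
The (k+1)-th unit-bid is €85.
Allocation: A 2, C 1, D 1, E 3. Every unit priced at €85.
Revenue = 7 × 85 = €595.

Total revenue: €595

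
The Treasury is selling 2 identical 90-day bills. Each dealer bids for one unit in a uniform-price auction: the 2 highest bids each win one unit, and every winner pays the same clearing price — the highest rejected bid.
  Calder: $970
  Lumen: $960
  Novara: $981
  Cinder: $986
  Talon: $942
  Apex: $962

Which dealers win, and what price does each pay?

Sorting: 986 (Cinder), 981 (Novara), 970 (Calder), 962 (Apex), …
Winners (2 units): Cinder, Novara.
Highest unsuccessful bid: $970 → clearing price.

Cinder, Novara; each pays $970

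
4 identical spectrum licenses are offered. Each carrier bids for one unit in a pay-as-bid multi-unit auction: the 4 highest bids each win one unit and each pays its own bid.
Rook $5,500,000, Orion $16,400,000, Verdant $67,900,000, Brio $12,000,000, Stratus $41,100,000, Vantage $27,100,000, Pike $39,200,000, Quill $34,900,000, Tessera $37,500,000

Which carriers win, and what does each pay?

Sorting: 67,900,000 (Verdant), 41,100,000 (Stratus), 39,200,000 (Pike), 37,500,000 (Tessera), 34,900,000 (Quill), 27,100,000 (Vantage), …
The 4 highest are Verdant, Stratus, Pike, Tessera.
Each winner pays its own bid: Verdant $67,900,000, Stratus $41,100,000, Pike $39,200,000, Tessera $37,500,000.

Verdant $67,900,000, Stratus $41,100,000, Pike $39,200,000, Tessera $37,500,000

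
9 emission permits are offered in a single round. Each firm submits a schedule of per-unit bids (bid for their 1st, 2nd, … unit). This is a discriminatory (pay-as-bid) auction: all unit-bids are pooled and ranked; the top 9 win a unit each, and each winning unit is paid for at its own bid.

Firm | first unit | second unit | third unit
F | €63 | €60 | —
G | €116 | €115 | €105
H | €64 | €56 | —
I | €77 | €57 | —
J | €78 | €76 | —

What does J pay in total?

J pays €154

Merging the schedules and taking the best 9: 116 (G-1), 115 (G-2), 105 (G-3), 78 (J-1), 77 (I-1), 76 (J-2), 64 (H-1), 63 (F-1), 60 (F-2)
Next rejected bid: €57 (not a price — pay-as-bid).
J's winning unit-bids: 78 + 76 = €154.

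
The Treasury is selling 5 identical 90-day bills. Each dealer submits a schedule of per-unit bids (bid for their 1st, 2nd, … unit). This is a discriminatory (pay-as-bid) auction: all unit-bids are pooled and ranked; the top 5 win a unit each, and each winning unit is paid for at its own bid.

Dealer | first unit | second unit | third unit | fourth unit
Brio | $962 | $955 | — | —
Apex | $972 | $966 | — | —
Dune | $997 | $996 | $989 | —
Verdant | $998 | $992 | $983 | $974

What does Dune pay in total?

Dune pays $2,982

All unit-bids, highest first — top 5: 998 (Verdant-1), 997 (Dune-1), 996 (Dune-2), 992 (Verdant-2), 989 (Dune-3)
Next rejected bid: $983 (not a price — pay-as-bid).
Dune's winning unit-bids: 997 + 996 + 989 = $2,982.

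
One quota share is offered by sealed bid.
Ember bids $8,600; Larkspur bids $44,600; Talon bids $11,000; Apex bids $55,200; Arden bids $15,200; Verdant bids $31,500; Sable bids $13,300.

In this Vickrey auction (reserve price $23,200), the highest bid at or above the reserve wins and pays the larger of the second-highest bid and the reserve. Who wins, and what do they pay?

Apex pays $44,600

Sorting bids: 55,200 (Apex) > 44,600 (Larkspur) > 31,500 (Verdant) > 15,200 (Arden) > 13,300 (Sable) > 11,000 (Talon) > …
Highest eligible bid: Apex at $55,200.
Second-highest bid $44,600 exceeds the reserve $23,200 → payment $44,600.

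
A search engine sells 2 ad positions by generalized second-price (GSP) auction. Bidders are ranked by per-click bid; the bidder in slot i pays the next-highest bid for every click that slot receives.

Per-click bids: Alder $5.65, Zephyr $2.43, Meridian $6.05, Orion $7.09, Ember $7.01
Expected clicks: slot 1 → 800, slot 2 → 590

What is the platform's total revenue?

Total revenue: $9177.50

Sorting advertisers: $7.09 (Orion) > $7.01 (Ember) > $6.05 (Meridian) > …
Slot 1: Orion pays $7.01 × 800 = $5608.00
Slot 2: Ember pays $6.05 × 590 = $3569.50
Total = $9177.50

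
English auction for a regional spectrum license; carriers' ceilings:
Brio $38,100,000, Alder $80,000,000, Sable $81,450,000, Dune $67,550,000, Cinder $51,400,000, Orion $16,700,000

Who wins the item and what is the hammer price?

Ascending (English) auction: the price rises until one bidder remains; the winner pays the price at which the last rival dropped out.
Limits in order: 81,450,000 (Sable) > 80,000,000 (Alder) > 67,550,000 (Dune) > 51,400,000 (Cinder) > 38,100,000 (Brio) > 16,700,000 (Orion)
Bidding ends when Alder exits at $80,000,000; Sable takes it.

Sable wins at $80,000,000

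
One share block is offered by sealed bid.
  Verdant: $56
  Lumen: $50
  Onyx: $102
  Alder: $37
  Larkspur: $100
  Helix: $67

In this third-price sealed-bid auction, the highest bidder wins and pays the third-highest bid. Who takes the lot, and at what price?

Rule: the highest bidder wins and pays the third-highest bid.
Bids in order: 102 (Onyx) > 100 (Larkspur) > 67 (Helix) > 56 (Verdant) > 50 (Lumen) > 37 (Alder)
Onyx wins; payment is bid #3 in the ranking = $67.

Onyx pays $67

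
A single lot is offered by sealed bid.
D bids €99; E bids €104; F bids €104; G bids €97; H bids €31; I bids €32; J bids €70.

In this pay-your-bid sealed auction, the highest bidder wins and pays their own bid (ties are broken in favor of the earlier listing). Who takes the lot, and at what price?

Bids in order: 104 (E) > 104 (F) > 99 (D) > 97 (G) > 70 (J) > 32 (I) > …
Tie at €104 → E wins by tie-break.
First-price: E pays what they bid, €104.

E pays €104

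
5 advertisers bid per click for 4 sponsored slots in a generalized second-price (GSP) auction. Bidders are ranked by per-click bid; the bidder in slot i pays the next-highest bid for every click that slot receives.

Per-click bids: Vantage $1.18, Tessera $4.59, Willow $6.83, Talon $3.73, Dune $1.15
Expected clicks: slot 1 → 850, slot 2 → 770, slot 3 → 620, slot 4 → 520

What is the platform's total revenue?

Total revenue: $8103.20

Per-click bids in order: $6.83 (Willow) > $4.59 (Tessera) > $3.73 (Talon) > $1.18 (Vantage) > $1.15 (Dune)
Slot 1: Willow pays $4.59 × 850 = $3901.50
Slot 2: Tessera pays $3.73 × 770 = $2872.10
Slot 3: Talon pays $1.18 × 620 = $731.60
Slot 4: Vantage pays $1.15 × 520 = $598.00
Total = $8103.20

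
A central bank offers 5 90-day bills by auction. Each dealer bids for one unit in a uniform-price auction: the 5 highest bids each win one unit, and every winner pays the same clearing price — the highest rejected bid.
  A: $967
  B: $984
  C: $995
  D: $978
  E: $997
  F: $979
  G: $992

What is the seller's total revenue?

Total revenue: $4,890

Sorting: 997 (E), 995 (C), 992 (G), 984 (B), 979 (F), 978 (D), 967 (A)
Winners (5 units): E, C, G, B, F.
Highest unsuccessful bid: $978 → clearing price.
Total revenue = 5 × $978 = $4,890.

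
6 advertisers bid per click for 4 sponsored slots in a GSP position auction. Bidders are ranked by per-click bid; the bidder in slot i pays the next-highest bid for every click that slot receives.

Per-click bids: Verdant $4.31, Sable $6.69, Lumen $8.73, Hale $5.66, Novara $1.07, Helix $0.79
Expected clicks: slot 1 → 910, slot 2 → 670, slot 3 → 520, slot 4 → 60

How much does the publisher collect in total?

Per-click bids in order: $8.73 (Lumen) > $6.69 (Sable) > $5.66 (Hale) > $4.31 (Verdant) > $1.07 (Novara) > …
Slot 1: Lumen pays $6.69 × 910 = $6087.90
Slot 2: Sable pays $5.66 × 670 = $3792.20
Slot 3: Hale pays $4.31 × 520 = $2241.20
Slot 4: Verdant pays $1.07 × 60 = $64.20
Total = $12185.50

Total revenue: $12185.50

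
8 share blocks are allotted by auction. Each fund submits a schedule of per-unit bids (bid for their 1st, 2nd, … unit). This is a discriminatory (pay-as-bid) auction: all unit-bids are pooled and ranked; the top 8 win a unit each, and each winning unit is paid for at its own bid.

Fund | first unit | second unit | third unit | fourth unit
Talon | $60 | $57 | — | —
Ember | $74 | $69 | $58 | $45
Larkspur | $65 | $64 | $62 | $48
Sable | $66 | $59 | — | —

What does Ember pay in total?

All unit-bids, highest first — top 8: 74 (Ember-1), 69 (Ember-2), 66 (Sable-1), 65 (Larkspur-1), 64 (Larkspur-2), 62 (Larkspur-3), 60 (Talon-1), 59 (Sable-2)
Next rejected bid: $58 (not a price — pay-as-bid).
Ember's winning unit-bids: 74 + 69 = $143.

Ember pays $143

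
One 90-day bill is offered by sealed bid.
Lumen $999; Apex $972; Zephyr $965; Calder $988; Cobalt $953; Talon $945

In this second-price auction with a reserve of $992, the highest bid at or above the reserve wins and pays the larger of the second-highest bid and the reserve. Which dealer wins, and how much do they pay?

Bids in order: 999 (Lumen) > 988 (Calder) > 972 (Apex) > 965 (Zephyr) > 953 (Cobalt) > 945 (Talon)
Lumen has the top bid at or above the reserve ($999).
max(second-highest $988, reserve $992) = $992.

Lumen pays $992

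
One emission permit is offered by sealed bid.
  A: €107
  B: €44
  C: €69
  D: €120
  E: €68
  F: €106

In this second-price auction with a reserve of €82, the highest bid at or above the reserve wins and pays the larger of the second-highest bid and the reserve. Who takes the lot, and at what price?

D pays €107

Rule: the highest bid at or above the reserve wins and pays the larger of the second-highest bid and the reserve.
Bids in order: 120 (D) > 107 (A) > 106 (F) > 69 (C) > 68 (E) > 44 (B)
Highest eligible bid: D at €120.
Second-highest bid €107 exceeds the reserve €82 → payment €107.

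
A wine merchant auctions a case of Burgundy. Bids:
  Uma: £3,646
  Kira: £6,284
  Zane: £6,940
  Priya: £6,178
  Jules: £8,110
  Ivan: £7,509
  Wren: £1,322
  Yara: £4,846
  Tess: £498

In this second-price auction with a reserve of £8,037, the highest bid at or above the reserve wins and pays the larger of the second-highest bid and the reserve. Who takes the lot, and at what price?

Jules pays £8,037

Second-price auction with a reserve of £8,037: the highest bid at or above the reserve wins and pays the larger of the second-highest bid and the reserve.
Bids ranked: 8,110 (Jules) > 7,509 (Ivan) > 6,940 (Zane) > 6,284 (Kira) > 6,178 (Priya) > 4,846 (Yara) > …
Jules has the top bid at or above the reserve (£8,110).
max(second-highest £7,509, reserve £8,037) = £8,037.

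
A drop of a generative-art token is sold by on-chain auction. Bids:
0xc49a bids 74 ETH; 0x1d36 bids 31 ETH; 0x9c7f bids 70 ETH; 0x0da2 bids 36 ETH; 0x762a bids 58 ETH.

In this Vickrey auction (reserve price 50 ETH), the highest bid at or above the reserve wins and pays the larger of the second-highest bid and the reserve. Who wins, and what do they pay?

0xc49a pays 70 ETH

Vickrey auction (reserve price 50 ETH): the highest bid at or above the reserve wins and pays the larger of the second-highest bid and the reserve.
Bids in order: 74 (0xc49a) > 70 (0x9c7f) > 58 (0x762a) > 36 (0x0da2) > 31 (0x1d36)
Highest eligible bid: 0xc49a at 74 ETH.
Second-highest bid 70 ETH exceeds the reserve 50 ETH → payment 70 ETH.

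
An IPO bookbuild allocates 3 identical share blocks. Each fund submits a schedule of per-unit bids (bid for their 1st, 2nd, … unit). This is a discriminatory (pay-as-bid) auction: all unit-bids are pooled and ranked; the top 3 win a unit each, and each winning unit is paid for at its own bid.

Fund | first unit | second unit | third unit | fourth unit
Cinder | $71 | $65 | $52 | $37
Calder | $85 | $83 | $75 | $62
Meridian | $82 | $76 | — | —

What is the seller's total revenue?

Total revenue: $250

All unit-bids, highest first — top 3: 85 (Calder-1), 83 (Calder-2), 82 (Meridian-1)
Next rejected bid: $76 (not a price — pay-as-bid).
Each winning unit pays its own bid.
Revenue = 85 + 83 + 82 = $250.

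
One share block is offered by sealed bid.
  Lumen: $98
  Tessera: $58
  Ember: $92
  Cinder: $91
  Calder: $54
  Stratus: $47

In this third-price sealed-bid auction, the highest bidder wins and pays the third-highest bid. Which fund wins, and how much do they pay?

Lumen pays $91

Sorting bids: 98 (Lumen) > 92 (Ember) > 91 (Cinder) > 58 (Tessera) > 54 (Calder) > 47 (Stratus)
Lumen wins; payment is bid #3 in the ranking = $91.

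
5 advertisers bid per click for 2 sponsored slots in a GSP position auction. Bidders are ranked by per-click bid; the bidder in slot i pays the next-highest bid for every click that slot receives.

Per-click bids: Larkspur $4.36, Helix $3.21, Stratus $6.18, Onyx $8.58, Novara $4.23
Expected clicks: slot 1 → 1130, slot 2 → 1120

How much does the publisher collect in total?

Total revenue: $11866.60

Sorting advertisers: $8.58 (Onyx) > $6.18 (Stratus) > $4.36 (Larkspur) > …
Slot 1: Onyx pays $6.18 × 1130 = $6983.40
Slot 2: Stratus pays $4.36 × 1120 = $4883.20
Total = $11866.60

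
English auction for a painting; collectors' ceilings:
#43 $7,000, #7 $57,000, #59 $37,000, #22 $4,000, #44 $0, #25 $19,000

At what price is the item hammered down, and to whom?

Limits in order: 57,000 (#7) > 37,000 (#59) > 19,000 (#25) > 7,000 (#43) > 4,000 (#22) > 0 (#44)
Bidding ends when #59 exits at $37,000; #7 takes it.

#7 wins at $37,000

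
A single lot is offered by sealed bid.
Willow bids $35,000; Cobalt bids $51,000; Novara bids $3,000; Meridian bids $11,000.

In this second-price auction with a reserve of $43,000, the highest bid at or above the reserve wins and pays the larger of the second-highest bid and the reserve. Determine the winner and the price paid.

Cobalt pays $43,000

Sorting bids: 51,000 (Cobalt) > 35,000 (Willow) > 11,000 (Meridian) > 3,000 (Novara)
Cobalt has the top bid at or above the reserve ($51,000).
Second-highest bid $35,000 is below the reserve $43,000, so the reserve binds → payment $43,000.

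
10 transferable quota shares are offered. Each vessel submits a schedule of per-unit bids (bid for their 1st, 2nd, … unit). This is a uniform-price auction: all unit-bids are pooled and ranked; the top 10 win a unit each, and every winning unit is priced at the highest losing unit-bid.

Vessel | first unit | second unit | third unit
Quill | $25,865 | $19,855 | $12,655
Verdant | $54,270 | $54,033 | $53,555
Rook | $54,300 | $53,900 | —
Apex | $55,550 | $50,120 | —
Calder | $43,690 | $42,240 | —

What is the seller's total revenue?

All unit-bids, highest first — top 10: 55,550 (Apex-1), 54,300 (Rook-1), 54,270 (Verdant-1), 54,033 (Verdant-2), 53,900 (Rook-2), 53,555 (Verdant-3), 50,120 (Apex-2), 43,690 (Calder-1), 42,240 (Calder-2), 25,865 (Quill-1)
Highest rejected unit-bid = $19,855.
Allocation: Apex 2, Calder 2, Quill 1, Rook 2, Verdant 3. Every unit priced at $19,855.
Revenue = 10 × 19,855 = $198,550.

Total revenue: $198,550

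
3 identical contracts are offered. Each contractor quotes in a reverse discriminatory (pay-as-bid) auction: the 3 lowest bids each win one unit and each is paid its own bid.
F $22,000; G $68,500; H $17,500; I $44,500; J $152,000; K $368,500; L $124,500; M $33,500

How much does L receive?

L is paid $0

Bids ranked low→high: 17,500 (H), 22,000 (F), 33,500 (M), 44,500 (I), 68,500 (G), …
Winners (3 units): H, F, M.
L does not win → $0.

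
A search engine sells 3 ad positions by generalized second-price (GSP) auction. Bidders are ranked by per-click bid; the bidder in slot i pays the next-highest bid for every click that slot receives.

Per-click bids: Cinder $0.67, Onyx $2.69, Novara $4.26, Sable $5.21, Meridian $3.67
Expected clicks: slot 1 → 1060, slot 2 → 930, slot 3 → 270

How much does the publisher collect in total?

Total revenue: $8655.00

Per-click bids in order: $5.21 (Sable) > $4.26 (Novara) > $3.67 (Meridian) > $2.69 (Onyx) > …
Slot 1: Sable pays $4.26 × 1060 = $4515.60
Slot 2: Novara pays $3.67 × 930 = $3413.10
Slot 3: Meridian pays $2.69 × 270 = $726.30
Total = $8655.00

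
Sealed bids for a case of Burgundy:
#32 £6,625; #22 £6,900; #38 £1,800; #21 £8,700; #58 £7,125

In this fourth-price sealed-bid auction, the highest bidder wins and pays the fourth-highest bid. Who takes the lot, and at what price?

#21 pays £6,625

Sorting bids: 8,700 (#21) > 7,125 (#58) > 6,900 (#22) > 6,625 (#32) > 1,800 (#38)
#21 is highest; pays the fourth-highest bid, £6,625.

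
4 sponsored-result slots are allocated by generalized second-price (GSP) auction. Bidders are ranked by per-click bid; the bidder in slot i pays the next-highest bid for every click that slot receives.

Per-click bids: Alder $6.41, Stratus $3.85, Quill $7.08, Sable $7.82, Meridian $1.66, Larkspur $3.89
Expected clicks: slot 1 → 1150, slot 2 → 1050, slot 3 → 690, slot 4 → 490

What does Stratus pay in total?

Stratus pays $0.00

Per-click bids in order: $7.82 (Sable) > $7.08 (Quill) > $6.41 (Alder) > $3.89 (Larkspur) > $3.85 (Stratus) > …
Stratus ranks below slot 4 → no slot, pays nothing.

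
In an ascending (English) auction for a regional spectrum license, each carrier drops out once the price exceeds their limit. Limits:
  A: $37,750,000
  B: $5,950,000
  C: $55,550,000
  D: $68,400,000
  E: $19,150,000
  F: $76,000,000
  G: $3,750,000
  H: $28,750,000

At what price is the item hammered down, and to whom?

F wins at $68,400,000

Sorting limits: 76,000,000 (F) > 68,400,000 (D) > 55,550,000 (C) > 37,750,000 (A) > 28,750,000 (H) > 19,150,000 (E) > …
Bidding ends when D exits at $68,400,000; F takes it.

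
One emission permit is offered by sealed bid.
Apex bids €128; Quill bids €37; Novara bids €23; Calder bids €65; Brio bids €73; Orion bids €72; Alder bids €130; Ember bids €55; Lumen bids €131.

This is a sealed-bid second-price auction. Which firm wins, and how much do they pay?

Sealed-bid second-price auction: the highest bidder wins and pays the second-highest bid.
Sorting bids: 131 (Lumen) > 130 (Alder) > 128 (Apex) > 73 (Brio) > 72 (Orion) > 65 (Calder) > …
Second-price: Lumen pays Alder's bid of €130.

Lumen pays €130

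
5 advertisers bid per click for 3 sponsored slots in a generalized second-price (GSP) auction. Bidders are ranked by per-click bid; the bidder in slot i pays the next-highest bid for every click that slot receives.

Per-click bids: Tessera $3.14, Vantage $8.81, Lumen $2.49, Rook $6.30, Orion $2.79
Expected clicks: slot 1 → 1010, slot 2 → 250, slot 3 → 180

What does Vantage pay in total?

Vantage pays $6363.00

Sorting advertisers: $8.81 (Vantage) > $6.30 (Rook) > $3.14 (Tessera) > $2.79 (Orion) > …
Vantage holds slot 1 → pays next bid $6.30 × 1010 clicks = $6363.00.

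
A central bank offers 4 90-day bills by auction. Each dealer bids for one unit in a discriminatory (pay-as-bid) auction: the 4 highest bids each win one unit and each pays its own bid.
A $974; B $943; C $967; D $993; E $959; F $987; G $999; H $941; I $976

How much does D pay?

D pays $993

Bids ranked high→low: 999 (G), 993 (D), 987 (F), 976 (I), 974 (A), 967 (C), …
Winners (4 units): G, D, F, I.
D wins → own bid $993.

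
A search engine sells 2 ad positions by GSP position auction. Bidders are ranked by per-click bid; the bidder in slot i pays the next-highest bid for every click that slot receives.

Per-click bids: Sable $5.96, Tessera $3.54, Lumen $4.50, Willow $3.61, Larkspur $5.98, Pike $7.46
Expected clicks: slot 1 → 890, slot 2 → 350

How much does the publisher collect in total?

Total revenue: $7408.20

Per-click bids in order: $7.46 (Pike) > $5.98 (Larkspur) > $5.96 (Sable) > …
Slot 1: Pike pays $5.98 × 890 = $5322.20
Slot 2: Larkspur pays $5.96 × 350 = $2086.00
Total = $7408.20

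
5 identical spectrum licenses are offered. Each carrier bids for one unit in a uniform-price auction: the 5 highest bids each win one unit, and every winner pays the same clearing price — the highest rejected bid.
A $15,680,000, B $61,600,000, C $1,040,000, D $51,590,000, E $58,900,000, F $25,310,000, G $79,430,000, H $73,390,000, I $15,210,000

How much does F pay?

Bids ranked high→low: 79,430,000 (G), 73,390,000 (H), 61,600,000 (B), 58,900,000 (E), 51,590,000 (D), 25,310,000 (F), 15,680,000 (A), …
Top 5: G, H, B, E, D.
Highest unsuccessful bid: $25,310,000 → clearing price.
F does not win → pays $0.

F pays $0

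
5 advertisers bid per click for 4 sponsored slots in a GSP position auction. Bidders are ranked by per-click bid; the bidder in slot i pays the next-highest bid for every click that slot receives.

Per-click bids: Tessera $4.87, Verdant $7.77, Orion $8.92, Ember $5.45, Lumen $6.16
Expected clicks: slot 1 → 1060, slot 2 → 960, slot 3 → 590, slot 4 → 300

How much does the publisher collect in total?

Per-click bids in order: $8.92 (Orion) > $7.77 (Verdant) > $6.16 (Lumen) > $5.45 (Ember) > $4.87 (Tessera)
Slot 1: Orion pays $7.77 × 1060 = $8236.20
Slot 2: Verdant pays $6.16 × 960 = $5913.60
Slot 3: Lumen pays $5.45 × 590 = $3215.50
Slot 4: Ember pays $4.87 × 300 = $1461.00
Total = $18826.30

Total revenue: $18826.30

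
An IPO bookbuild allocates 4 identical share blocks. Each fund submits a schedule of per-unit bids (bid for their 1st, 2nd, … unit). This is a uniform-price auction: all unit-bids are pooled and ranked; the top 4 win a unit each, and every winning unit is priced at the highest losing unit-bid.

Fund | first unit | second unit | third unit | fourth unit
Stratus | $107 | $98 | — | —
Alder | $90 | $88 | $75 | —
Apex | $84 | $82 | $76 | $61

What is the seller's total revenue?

Total revenue: $336

All unit-bids, highest first — top 4: 107 (Stratus-1), 98 (Stratus-2), 90 (Alder-1), 88 (Alder-2)
First bid not allocated: $84.
Allocation: Alder 2, Stratus 2. Every unit priced at $84.
Revenue = 4 × 84 = $336.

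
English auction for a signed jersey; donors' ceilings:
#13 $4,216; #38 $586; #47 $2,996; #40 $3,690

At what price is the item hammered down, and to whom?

#13 wins at $3,690

Sorting limits: 4,216 (#13) > 3,690 (#40) > 2,996 (#47) > 586 (#38)
Once the price passes $3,690, only #13 is left; the hammer falls at #40's limit of $3,690.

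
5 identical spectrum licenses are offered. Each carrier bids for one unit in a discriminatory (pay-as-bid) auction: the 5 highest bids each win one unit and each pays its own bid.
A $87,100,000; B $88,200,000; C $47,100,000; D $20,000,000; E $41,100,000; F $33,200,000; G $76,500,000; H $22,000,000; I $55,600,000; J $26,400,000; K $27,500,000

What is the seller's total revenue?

Total revenue: $354,500,000

Sorting: 88,200,000 (B), 87,100,000 (A), 76,500,000 (G), 55,600,000 (I), 47,100,000 (C), 41,100,000 (E), 33,200,000 (F), …
The 5 highest are B, A, G, I, C.
Total revenue = 88,200,000 + 87,100,000 + 76,500,000 + 55,600,000 + 47,100,000 = $354,500,000.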